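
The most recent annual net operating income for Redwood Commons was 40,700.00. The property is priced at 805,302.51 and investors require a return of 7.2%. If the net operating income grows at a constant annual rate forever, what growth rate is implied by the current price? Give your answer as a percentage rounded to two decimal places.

2.04%

P = D₀(1+g)/(r−g) ⇒ P(r−g) = D₀(1+g) ⇒ g(P+D₀) = P·r − D₀
g = (P·r − D₀)/(P + D₀) = (805,302.51×0.072 − 40,700.00) / (805,302.51 + 40,700.00) = 0.020428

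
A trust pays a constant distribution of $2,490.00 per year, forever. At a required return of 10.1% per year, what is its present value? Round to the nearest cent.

Level perpetuity: PV = C / r = $2,490.00 / 0.101 = $24,653.47

$24653.47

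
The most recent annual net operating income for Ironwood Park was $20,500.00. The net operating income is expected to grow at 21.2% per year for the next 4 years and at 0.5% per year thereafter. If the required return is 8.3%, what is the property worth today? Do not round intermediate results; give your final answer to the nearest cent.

D_1 = 24846.00000
D_2 = 30113.35200
D_3 = 36497.38262
D_4 = 44234.82774
Terminal value at year 4: TV = D_4×(1+g_2)/(r−g_2) = 44456.00188/0.078 = 569948.74204
P_0 = D_1/(1+r)^1 + D_2/(1+r)^2 + D_3/(1+r)^3 + D_4/(1+r)^4 + TV/(1+r)^4
    = 22941.82825 + 25674.51140 + 28732.69420 + 32155.14808 + 414306.71560 = 523810.89753

$523810.90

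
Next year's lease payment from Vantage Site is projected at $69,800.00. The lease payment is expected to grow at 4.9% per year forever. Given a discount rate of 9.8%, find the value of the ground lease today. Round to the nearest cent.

Growing perpetuity: P = D₁ / (r − g) = $69,800.0000 / (0.098 − 0.049) = $1,424,489.80

$1424489.80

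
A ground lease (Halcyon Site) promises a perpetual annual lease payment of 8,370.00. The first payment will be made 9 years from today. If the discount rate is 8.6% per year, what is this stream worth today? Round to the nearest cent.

Value at end of year 8: C / r = 8,370.00 / 0.086 = 97,325.5814
Discount to today: PV = 97,325.5814 / (1 + 0.086)^8 = 97,325.5814 / 1.934811 = 50,302.37

50302.37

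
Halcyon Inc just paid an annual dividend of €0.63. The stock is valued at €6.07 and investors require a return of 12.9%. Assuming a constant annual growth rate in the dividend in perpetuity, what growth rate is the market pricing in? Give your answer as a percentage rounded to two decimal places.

2.28%

P = D₀(1+g)/(r−g) ⇒ P(r−g) = D₀(1+g) ⇒ g(P+D₀) = P·r − D₀
g = (P·r − D₀)/(P + D₀) = (€6.07×0.129 − €0.63) / (€6.07 + €0.63) = 0.022840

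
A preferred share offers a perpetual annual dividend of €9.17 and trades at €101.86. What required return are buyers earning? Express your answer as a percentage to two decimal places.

9.00%

P = C/r ⇒ r = C/P = €9.17/€101.86 = 0.090026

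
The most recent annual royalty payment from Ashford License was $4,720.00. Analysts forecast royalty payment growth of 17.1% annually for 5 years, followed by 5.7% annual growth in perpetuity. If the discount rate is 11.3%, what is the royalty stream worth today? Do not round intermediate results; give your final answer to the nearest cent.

$142407.82

D_1 = 5527.12000
D_2 = 6472.25752
D_3 = 7579.01356
D_4 = 8875.02487
D_5 = 10392.65413
Terminal value at year 5: TV = D_5×(1+g_2)/(r−g_2) = 10985.03541/0.056 = 196161.34666
P_0 = D_1/(1+r)^1 + D_2/(1+r)^2 + D_3/(1+r)^3 + D_4/(1+r)^4 + D_5/(1+r)^5 + TV/(1+r)^5
    = 4965.96586 + 5224.74934 + 5497.01840 + 5783.47579 + 6084.86087 + 114851.74886 = 142407.81911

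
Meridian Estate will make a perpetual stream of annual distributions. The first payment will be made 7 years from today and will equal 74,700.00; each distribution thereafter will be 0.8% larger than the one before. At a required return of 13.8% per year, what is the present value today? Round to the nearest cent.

264559.69

Value at end of year 6: C₁ / (r − g) = 74,700.00 / (0.138 − 0.008) = 574,615.3846
Discount to today: PV = 574,615.3846 / (1 + 0.138)^6 = 574,615.3846 / 2.171969 = 264,559.69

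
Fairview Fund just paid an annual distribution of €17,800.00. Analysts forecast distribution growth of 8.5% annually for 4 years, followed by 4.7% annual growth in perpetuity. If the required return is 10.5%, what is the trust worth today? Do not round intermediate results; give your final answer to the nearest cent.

€366717.71

D_1 = 19313.00000
D_2 = 20954.60500
D_3 = 22735.74643
D_4 = 24668.28487
Terminal value at year 4: TV = D_4×(1+g_2)/(r−g_2) = 25827.69426/0.058 = 445305.07345
P_0 = D_1/(1+r)^1 + D_2/(1+r)^2 + D_3/(1+r)^3 + D_4/(1+r)^4 + TV/(1+r)^4
    = 17477.82805 + 17161.48728 + 16850.87212 + 16545.87896 + 298681.64261 = 366717.70902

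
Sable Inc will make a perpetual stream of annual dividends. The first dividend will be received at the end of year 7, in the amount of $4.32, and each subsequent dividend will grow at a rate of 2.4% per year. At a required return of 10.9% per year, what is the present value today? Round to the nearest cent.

$27.32

Value at end of year 6: C₁ / (r − g) = $4.32 / (0.109 − 0.024) = $50.8235
Discount to today: PV = $50.8235 / (1 + 0.109)^6 = $50.8235 / 1.860327 = $27.32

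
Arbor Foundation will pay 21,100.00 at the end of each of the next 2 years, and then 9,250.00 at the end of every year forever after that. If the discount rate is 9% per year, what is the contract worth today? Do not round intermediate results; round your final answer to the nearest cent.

123623.25

PV of 2-year annuity: 21,100.00 × [1 − (1+0.09)^−2] / 0.09 = 37117.24602
Perpetuity value at year 2: 9,250.00 / 0.09 = 102777.77778
PV of perpetuity: 102777.77778 / (1+0.09)^2 = 86505.99931
Total PV = 37117.24602 + 86505.99931 = 123623.24533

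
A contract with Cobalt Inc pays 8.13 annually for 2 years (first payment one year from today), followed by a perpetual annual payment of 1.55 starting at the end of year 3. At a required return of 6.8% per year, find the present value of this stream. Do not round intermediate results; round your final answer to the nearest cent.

PV of 2-year annuity: 8.13 × [1 − (1+0.068)^−2] / 0.068 = 14.74004
Perpetuity value at year 2: 1.55 / 0.068 = 22.79412
PV of perpetuity: 22.79412 / (1+0.068)^2 = 19.98390
Total PV = 14.74004 + 19.98390 = 34.72394

34.72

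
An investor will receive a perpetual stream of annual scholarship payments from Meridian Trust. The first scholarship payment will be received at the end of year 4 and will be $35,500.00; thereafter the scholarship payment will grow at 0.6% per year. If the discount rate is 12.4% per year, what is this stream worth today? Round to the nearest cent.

$211859.24

Value at end of year 3: C₁ / (r − g) = $35,500.00 / (0.124 − 0.006) = $300,847.4576
Discount to today: PV = $300,847.4576 / (1 + 0.124)^3 = $300,847.4576 / 1.420035 = $211,859.24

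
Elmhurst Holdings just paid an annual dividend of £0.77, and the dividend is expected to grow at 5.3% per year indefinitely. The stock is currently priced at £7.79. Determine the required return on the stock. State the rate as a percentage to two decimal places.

15.71%

D₁ = £0.77 × 1.053 = £0.8108
P = D₁/(r − g) ⇒ r = D₁/P + g = £0.8108/£7.79 + 0.053 = 0.104083 + 0.053 = 0.157083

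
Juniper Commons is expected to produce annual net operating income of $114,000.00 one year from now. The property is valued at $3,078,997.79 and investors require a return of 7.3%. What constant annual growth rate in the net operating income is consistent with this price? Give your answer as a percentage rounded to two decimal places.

3.60%

P = D₁/(r−g) ⇒ g = r − D₁/P = 0.073 − $114,000.00/$3,078,997.79 = 0.035975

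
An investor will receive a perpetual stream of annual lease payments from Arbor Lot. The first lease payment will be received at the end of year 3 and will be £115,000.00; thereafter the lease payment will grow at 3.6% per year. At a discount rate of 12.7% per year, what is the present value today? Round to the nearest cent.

£994966.86

Value at end of year 2: C₁ / (r − g) = £115,000.00 / (0.127 − 0.036) = £1,263,736.2637
Discount to today: PV = £1,263,736.2637 / (1 + 0.127)^2 = £1,263,736.2637 / 1.270129 = £994,966.86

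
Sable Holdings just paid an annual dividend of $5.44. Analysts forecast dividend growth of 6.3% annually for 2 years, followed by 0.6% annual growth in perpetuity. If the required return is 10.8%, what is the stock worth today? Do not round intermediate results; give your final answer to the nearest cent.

$59.61

D_1 = 5.78272
D_2 = 6.14703
Terminal value at year 2: TV = D_2×(1+g_2)/(r−g_2) = 6.18391/0.102 = 60.62660
P_0 = D_1/(1+r)^1 + D_2/(1+r)^2 + TV/(1+r)^2
    = 5.21906 + 5.00710 + 49.38371 = 59.60987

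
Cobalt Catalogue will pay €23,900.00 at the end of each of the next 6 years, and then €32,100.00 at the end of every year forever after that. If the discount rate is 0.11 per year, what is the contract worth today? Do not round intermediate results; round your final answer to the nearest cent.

PV of 6-year annuity: €23,900.00 × [1 − (1+0.11)^−6] / 0.11 = 101109.85470
Perpetuity value at year 6: €32,100.00 / 0.11 = 291818.18182
PV of perpetuity: 291818.18182 / (1+0.11)^6 = 156017.91671
Total PV = 101109.85470 + 156017.91671 = 257127.77142

€257127.77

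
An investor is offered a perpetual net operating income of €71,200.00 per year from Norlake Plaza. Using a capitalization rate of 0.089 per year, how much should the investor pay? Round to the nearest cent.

€800000.00

Level perpetuity: PV = C / r = €71,200.00 / 0.089 = €800,000.00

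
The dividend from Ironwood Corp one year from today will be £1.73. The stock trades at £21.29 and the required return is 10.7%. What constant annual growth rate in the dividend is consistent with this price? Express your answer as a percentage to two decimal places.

2.57%

P = D₁/(r−g) ⇒ g = r − D₁/P = 0.107 − £1.73/£21.29 = 0.025741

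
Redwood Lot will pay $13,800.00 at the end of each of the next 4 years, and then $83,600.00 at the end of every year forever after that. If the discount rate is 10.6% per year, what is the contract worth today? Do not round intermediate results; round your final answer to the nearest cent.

PV of 4-year annuity: $13,800.00 × [1 − (1+0.106)^−4] / 0.106 = 43181.97599
Perpetuity value at year 4: $83,600.00 / 0.106 = 788679.24528
PV of perpetuity: 788679.24528 / (1+0.106)^4 = 527084.08641
Total PV = 43181.97599 + 527084.08641 = 570266.06239

$570266.06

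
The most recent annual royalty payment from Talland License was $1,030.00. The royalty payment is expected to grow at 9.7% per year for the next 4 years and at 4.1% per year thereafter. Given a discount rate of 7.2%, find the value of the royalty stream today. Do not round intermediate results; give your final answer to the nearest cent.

$42295.07

D_1 = 1129.91000
D_2 = 1239.51127
D_3 = 1359.74386
D_4 = 1491.63902
Terminal value at year 4: TV = D_4×(1+g_2)/(r−g_2) = 1552.79622/0.031 = 50090.20057
P_0 = D_1/(1+r)^1 + D_2/(1+r)^2 + D_3/(1+r)^3 + D_4/(1+r)^4 + TV/(1+r)^4
    = 1054.02052 + 1078.60122 + 1103.75517 + 1129.49573 + 37929.19533 = 42295.06798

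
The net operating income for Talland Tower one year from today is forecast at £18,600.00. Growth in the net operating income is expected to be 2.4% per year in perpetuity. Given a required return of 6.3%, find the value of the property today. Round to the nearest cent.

£476923.08

Growing perpetuity: P = D₁ / (r − g) = £18,600.0000 / (0.063 − 0.024) = £476,923.08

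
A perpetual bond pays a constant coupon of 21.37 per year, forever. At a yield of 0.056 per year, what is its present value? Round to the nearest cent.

381.61

Level perpetuity: PV = C / r = 21.37 / 0.056 = 381.61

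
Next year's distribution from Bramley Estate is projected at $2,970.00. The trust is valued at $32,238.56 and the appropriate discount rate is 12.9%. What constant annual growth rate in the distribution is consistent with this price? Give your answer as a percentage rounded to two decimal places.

3.69%

P = D₁/(r−g) ⇒ g = r − D₁/P = 0.129 − $2,970.00/$32,238.56 = 0.036874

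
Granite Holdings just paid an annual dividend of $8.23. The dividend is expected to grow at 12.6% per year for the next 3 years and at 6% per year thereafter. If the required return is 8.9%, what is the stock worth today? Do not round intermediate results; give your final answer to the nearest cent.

$358.94

D_1 = 9.26698
D_2 = 10.43462
D_3 = 11.74938
Terminal value at year 3: TV = D_3×(1+g_2)/(r−g_2) = 12.45434/0.029 = 429.46015
P_0 = D_1/(1+r)^1 + D_2/(1+r)^2 + D_3/(1+r)^3 + TV/(1+r)^3
    = 8.50962 + 8.79875 + 9.09769 + 332.53643 = 358.94250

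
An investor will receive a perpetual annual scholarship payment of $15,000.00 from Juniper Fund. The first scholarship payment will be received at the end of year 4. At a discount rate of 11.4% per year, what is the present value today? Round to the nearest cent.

$95176.74

Value at end of year 3: C / r = $15,000.00 / 0.114 = $131,578.9474
Discount to today: PV = $131,578.9474 / (1 + 0.114)^3 = $131,578.9474 / 1.382470 = $95,176.74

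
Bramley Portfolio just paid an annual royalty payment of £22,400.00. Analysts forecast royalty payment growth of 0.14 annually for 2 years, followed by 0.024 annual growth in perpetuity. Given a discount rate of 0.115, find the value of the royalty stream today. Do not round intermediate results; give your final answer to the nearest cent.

£309809.45

D_1 = 25536.00000
D_2 = 29111.04000
Terminal value at year 2: TV = D_2×(1+g_2)/(r−g_2) = 29809.70496/0.091 = 327579.17538
P_0 = D_1/(1+r)^1 + D_2/(1+r)^2 + TV/(1+r)^2
    = 22902.24215 + 23415.74534 + 263491.46404 = 309809.45154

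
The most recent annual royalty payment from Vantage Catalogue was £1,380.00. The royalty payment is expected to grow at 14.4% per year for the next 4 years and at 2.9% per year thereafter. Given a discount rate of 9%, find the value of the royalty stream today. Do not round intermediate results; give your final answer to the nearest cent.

£34484.76

D_1 = 1578.72000
D_2 = 1806.05568
D_3 = 2066.12770
D_4 = 2363.65009
Terminal value at year 4: TV = D_4×(1+g_2)/(r−g_2) = 2432.19594/0.061 = 39872.06457
P_0 = D_1/(1+r)^1 + D_2/(1+r)^2 + D_3/(1+r)^3 + D_4/(1+r)^4 + TV/(1+r)^4
    = 1448.36697 + 1520.12093 + 1595.42968 + 1674.46931 + 28246.37576 = 34484.76265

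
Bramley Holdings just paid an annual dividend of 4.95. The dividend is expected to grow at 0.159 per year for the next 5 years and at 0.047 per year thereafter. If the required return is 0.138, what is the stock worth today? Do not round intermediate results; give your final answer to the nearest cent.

D_1 = 5.73705
D_2 = 6.64924
D_3 = 7.70647
D_4 = 8.93180
D_5 = 10.35196
Terminal value at year 5: TV = D_5×(1+g_2)/(r−g_2) = 10.83850/0.091 = 119.10436
P_0 = D_1/(1+r)^1 + D_2/(1+r)^2 + D_3/(1+r)^3 + D_4/(1+r)^4 + D_5/(1+r)^5 + TV/(1+r)^5
    = 5.04134 + 5.13437 + 5.22912 + 5.32562 + 5.42389 + 62.40456 = 88.55891

88.56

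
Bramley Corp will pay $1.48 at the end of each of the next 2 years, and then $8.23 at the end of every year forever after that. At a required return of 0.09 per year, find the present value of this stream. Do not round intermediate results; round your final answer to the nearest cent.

PV of 2-year annuity: $1.48 × [1 − (1+0.09)^−2] / 0.09 = 2.60348
Perpetuity value at year 2: $8.23 / 0.09 = 91.44444
PV of perpetuity: 91.44444 / (1+0.09)^2 = 76.96696
Total PV = 2.60348 + 76.96696 = 79.57044

$79.57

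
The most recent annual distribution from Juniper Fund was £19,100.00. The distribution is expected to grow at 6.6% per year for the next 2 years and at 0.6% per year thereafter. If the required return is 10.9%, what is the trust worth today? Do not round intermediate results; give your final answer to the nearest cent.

D_1 = 20360.60000
D_2 = 21704.39960
Terminal value at year 2: TV = D_2×(1+g_2)/(r−g_2) = 21834.62600/0.103 = 211986.66017
P_0 = D_1/(1+r)^1 + D_2/(1+r)^2 + TV/(1+r)^2
    = 18359.42290 + 17647.56070 + 172363.55401 = 208370.53761

£208370.54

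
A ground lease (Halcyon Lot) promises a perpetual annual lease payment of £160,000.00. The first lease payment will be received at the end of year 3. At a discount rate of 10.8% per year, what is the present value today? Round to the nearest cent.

£1206748.33

Value at end of year 2: C / r = £160,000.00 / 0.108 = £1,481,481.4815
Discount to today: PV = £1,481,481.4815 / (1 + 0.108)^2 = £1,481,481.4815 / 1.227664 = £1,206,748.33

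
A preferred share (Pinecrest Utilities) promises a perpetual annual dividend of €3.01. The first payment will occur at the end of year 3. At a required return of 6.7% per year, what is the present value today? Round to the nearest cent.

Value at end of year 2: C / r = €3.01 / 0.067 = €44.9254
Discount to today: PV = €44.9254 / (1 + 0.067)^2 = €44.9254 / 1.138489 = €39.46

€39.46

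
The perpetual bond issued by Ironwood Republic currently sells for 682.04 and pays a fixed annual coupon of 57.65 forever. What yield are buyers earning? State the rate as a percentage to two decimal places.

8.45%

P = C/r ⇒ r = C/P = 57.65/682.04 = 0.084526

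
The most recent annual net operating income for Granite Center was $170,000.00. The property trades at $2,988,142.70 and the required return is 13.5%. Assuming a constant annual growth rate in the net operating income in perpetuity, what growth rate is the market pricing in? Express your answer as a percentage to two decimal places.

7.39%

P = D₀(1+g)/(r−g) ⇒ P(r−g) = D₀(1+g) ⇒ g(P+D₀) = P·r − D₀
g = (P·r − D₀)/(P + D₀) = ($2,988,142.70×0.135 − $170,000.00) / ($2,988,142.70 + $170,000.00) = 0.073904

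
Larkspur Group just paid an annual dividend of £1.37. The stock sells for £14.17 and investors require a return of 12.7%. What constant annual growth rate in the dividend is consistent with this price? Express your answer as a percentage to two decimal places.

2.76%

P = D₀(1+g)/(r−g) ⇒ P(r−g) = D₀(1+g) ⇒ g(P+D₀) = P·r − D₀
g = (P·r − D₀)/(P + D₀) = (£14.17×0.127 − £1.37) / (£14.17 + £1.37) = 0.027644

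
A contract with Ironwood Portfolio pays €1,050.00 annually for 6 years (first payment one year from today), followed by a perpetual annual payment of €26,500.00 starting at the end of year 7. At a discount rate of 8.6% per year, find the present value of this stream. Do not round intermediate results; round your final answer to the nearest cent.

PV of 6-year annuity: €1,050.00 × [1 − (1+0.086)^−6] / 0.086 = 4766.92138
Perpetuity value at year 6: €26,500.00 / 0.086 = 308139.53488
PV of perpetuity: 308139.53488 / (1+0.086)^6 = 187831.51922
Total PV = 4766.92138 + 187831.51922 = 192598.44059

€192598.44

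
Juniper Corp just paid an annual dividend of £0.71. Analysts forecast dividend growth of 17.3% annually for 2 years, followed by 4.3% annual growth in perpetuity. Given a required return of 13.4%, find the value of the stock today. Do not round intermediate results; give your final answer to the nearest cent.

£10.20

D_1 = 0.83283
D_2 = 0.97691
Terminal value at year 2: TV = D_2×(1+g_2)/(r−g_2) = 1.01892/0.091 = 11.19689
P_0 = D_1/(1+r)^1 + D_2/(1+r)^2 + TV/(1+r)^2
    = 0.73442 + 0.75968 + 8.70705 = 10.20115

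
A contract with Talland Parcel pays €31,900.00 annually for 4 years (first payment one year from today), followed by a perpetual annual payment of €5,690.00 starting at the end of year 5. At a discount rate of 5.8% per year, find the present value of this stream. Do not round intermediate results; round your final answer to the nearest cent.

€189341.35

PV of 4-year annuity: €31,900.00 × [1 − (1+0.058)^−4] / 0.058 = 111044.98141
Perpetuity value at year 4: €5,690.00 / 0.058 = 98103.44828
PV of perpetuity: 98103.44828 / (1+0.058)^4 = 78296.36539
Total PV = 111044.98141 + 78296.36539 = 189341.34679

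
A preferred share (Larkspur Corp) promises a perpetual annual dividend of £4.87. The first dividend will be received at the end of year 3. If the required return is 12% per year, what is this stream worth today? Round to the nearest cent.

Value at end of year 2: C / r = £4.87 / 0.12 = £40.5833
Discount to today: PV = £40.5833 / (1 + 0.12)^2 = £40.5833 / 1.254400 = £32.35

£32.35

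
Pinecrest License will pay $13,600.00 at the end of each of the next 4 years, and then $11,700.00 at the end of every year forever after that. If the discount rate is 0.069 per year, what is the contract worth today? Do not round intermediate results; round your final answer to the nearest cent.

PV of 4-year annuity: $13,600.00 × [1 − (1+0.069)^−4] / 0.069 = 46170.25907
Perpetuity value at year 4: $11,700.00 / 0.069 = 169565.21739
PV of perpetuity: 169565.21739 / (1+0.069)^4 = 129845.21510
Total PV = 46170.25907 + 129845.21510 = 176015.47417

$176015.47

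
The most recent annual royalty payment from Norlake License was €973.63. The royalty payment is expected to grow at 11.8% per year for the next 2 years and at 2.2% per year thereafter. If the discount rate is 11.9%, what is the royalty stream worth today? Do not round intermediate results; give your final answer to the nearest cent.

D_1 = 1088.51834
D_2 = 1216.96350
Terminal value at year 2: TV = D_2×(1+g_2)/(r−g_2) = 1243.73670/0.097 = 12822.02785
P_0 = D_1/(1+r)^1 + D_2/(1+r)^2 + TV/(1+r)^2
    = 972.75991 + 971.89060 + 10239.91951 = 12184.57001

€12184.57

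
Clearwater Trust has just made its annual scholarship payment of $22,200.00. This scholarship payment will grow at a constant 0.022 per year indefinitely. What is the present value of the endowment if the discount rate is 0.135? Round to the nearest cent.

D₁ = D₀ × (1 + g) = $22,200.00 × 1.022 = $22,688.4000
Growing perpetuity: P = D₁ / (r − g) = $22,688.4000 / (0.135 − 0.022) = $200,782.30

$200782.30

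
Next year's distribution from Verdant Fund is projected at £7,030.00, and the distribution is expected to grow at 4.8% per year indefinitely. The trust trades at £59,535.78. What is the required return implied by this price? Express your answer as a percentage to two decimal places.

P = D₁/(r − g) ⇒ r = D₁/P + g = £7,030.0000/£59,535.78 + 0.048 = 0.118080 + 0.048 = 0.166080

16.61%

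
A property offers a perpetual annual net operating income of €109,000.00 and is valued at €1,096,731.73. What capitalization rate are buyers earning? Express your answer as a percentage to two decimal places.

9.94%

P = C/r ⇒ r = C/P = €109,000.00/€1,096,731.73 = 0.099386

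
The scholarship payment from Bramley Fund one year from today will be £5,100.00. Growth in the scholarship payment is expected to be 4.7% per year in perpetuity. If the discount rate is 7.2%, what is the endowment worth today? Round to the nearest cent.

Growing perpetuity: P = D₁ / (r − g) = £5,100.0000 / (0.072 − 0.047) = £204,000.00

£204000.00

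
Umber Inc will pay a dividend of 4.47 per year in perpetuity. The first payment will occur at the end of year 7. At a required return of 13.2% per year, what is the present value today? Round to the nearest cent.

16.09

Value at end of year 6: C / r = 4.47 / 0.132 = 33.8636
Discount to today: PV = 33.8636 / (1 + 0.132)^6 = 33.8636 / 2.104159 = 16.09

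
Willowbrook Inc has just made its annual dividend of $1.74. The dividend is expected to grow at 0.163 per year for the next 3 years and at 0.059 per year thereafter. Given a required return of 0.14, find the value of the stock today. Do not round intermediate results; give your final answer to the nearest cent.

$29.59

D_1 = 2.02362
D_2 = 2.35347
D_3 = 2.73709
Terminal value at year 3: TV = D_3×(1+g_2)/(r−g_2) = 2.89857/0.081 = 35.78486
P_0 = D_1/(1+r)^1 + D_2/(1+r)^2 + D_3/(1+r)^3 + TV/(1+r)^3
    = 1.77511 + 1.81092 + 1.84745 + 24.15376 = 29.58724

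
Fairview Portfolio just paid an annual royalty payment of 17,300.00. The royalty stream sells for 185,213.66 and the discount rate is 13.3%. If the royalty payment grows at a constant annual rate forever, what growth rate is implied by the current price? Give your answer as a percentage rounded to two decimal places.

P = D₀(1+g)/(r−g) ⇒ P(r−g) = D₀(1+g) ⇒ g(P+D₀) = P·r − D₀
g = (P·r − D₀)/(P + D₀) = (185,213.66×0.133 − 17,300.00) / (185,213.66 + 17,300.00) = 0.036212

3.62%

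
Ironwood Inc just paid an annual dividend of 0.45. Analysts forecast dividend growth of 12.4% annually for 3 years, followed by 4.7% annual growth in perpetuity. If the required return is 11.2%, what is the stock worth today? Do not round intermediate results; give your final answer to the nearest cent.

8.87

D_1 = 0.50580
D_2 = 0.56852
D_3 = 0.63902
Terminal value at year 3: TV = D_3×(1+g_2)/(r−g_2) = 0.66905/0.065 = 10.29307
P_0 = D_1/(1+r)^1 + D_2/(1+r)^2 + D_3/(1+r)^3 + TV/(1+r)^3
    = 0.45486 + 0.45976 + 0.46473 + 7.48567 = 8.86501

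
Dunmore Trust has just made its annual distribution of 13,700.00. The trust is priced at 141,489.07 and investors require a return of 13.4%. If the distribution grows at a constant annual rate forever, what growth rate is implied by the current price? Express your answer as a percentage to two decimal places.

P = D₀(1+g)/(r−g) ⇒ P(r−g) = D₀(1+g) ⇒ g(P+D₀) = P·r − D₀
g = (P·r − D₀)/(P + D₀) = (141,489.07×0.134 − 13,700.00) / (141,489.07 + 13,700.00) = 0.033891

3.39%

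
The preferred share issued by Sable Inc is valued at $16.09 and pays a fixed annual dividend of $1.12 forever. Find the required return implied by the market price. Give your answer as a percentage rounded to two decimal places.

6.96%

P = C/r ⇒ r = C/P = $1.12/$16.09 = 0.069608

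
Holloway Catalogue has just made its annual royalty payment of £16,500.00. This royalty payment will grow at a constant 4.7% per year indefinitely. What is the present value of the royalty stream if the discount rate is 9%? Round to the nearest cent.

£401755.81

D₁ = D₀ × (1 + g) = £16,500.00 × 1.047 = £17,275.5000
Growing perpetuity: P = D₁ / (r − g) = £17,275.5000 / (0.09 − 0.047) = £401,755.81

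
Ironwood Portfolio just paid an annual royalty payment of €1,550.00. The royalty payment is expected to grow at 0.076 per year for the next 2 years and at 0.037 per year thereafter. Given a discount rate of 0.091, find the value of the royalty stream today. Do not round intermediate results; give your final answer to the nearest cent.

€31989.24

D_1 = 1667.80000
D_2 = 1794.55280
Terminal value at year 2: TV = D_2×(1+g_2)/(r−g_2) = 1860.95125/0.054 = 34462.06025
P_0 = D_1/(1+r)^1 + D_2/(1+r)^2 + TV/(1+r)^2
    = 1528.68928 + 1507.67155 + 28952.87773 = 31989.23855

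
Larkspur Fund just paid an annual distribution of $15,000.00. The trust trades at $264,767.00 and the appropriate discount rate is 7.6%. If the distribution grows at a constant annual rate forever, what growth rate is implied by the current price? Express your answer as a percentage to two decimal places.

1.83%

P = D₀(1+g)/(r−g) ⇒ P(r−g) = D₀(1+g) ⇒ g(P+D₀) = P·r − D₀
g = (P·r − D₀)/(P + D₀) = ($264,767.00×0.076 − $15,000.00) / ($264,767.00 + $15,000.00) = 0.018309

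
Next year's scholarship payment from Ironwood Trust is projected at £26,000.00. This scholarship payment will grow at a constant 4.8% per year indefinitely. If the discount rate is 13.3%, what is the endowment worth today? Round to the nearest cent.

£305882.35

Growing perpetuity: P = D₁ / (r − g) = £26,000.0000 / (0.133 − 0.048) = £305,882.35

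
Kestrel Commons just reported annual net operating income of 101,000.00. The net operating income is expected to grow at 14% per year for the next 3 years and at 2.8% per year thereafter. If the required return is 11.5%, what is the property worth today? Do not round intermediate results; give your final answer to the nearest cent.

D_1 = 115140.00000
D_2 = 131259.60000
D_3 = 149635.94400
Terminal value at year 3: TV = D_3×(1+g_2)/(r−g_2) = 153825.75043/0.087 = 1768112.07393
P_0 = D_1/(1+r)^1 + D_2/(1+r)^2 + D_3/(1+r)^3 + TV/(1+r)^3
    = 103264.57399 + 105579.92318 + 107947.18604 + 1275513.87637 = 1592305.55958

1592305.56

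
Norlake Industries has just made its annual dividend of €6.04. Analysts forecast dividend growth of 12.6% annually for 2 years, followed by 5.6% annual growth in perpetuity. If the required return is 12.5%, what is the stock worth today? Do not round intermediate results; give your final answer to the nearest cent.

€104.70

D_1 = 6.80104
D_2 = 7.65797
Terminal value at year 2: TV = D_2×(1+g_2)/(r−g_2) = 8.08682/0.069 = 117.20025
P_0 = D_1/(1+r)^1 + D_2/(1+r)^2 + TV/(1+r)^2
    = 6.04537 + 6.05074 + 92.60267 = 104.69878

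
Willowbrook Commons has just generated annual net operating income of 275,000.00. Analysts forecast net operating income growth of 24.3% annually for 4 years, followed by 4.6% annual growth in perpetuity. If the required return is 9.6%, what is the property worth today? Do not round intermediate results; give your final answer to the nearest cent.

D_1 = 341825.00000
D_2 = 424888.47500
D_3 = 528136.37443
D_4 = 656473.51341
Terminal value at year 4: TV = D_4×(1+g_2)/(r−g_2) = 686671.29503/0.05 = 13733425.90054
P_0 = D_1/(1+r)^1 + D_2/(1+r)^2 + D_3/(1+r)^3 + D_4/(1+r)^4 + TV/(1+r)^4
    = 311884.12409 + 353715.29767 + 401157.03923 + 454961.86110 + 9517802.13419 = 11039520.45628

11039520.46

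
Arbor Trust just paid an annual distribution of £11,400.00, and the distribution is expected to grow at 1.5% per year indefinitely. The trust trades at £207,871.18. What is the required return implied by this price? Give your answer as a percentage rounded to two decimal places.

D₁ = £11,400.00 × 1.015 = £11,571.0000
P = D₁/(r − g) ⇒ r = D₁/P + g = £11,571.0000/£207,871.18 + 0.015 = 0.055664 + 0.015 = 0.070664

7.07%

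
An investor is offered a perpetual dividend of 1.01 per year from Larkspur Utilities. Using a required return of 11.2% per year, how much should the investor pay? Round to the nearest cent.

Level perpetuity: PV = C / r = 1.01 / 0.112 = 9.02

9.02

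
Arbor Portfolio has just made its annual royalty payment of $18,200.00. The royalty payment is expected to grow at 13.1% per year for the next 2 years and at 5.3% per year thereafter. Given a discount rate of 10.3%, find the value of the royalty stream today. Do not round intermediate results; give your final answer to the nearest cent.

D_1 = 20584.20000
D_2 = 23280.73020
Terminal value at year 2: TV = D_2×(1+g_2)/(r−g_2) = 24514.60890/0.05 = 490292.17801
P_0 = D_1/(1+r)^1 + D_2/(1+r)^2 + TV/(1+r)^2
    = 18662.01269 + 19135.75372 + 402998.97339 = 440796.73980

$440796.74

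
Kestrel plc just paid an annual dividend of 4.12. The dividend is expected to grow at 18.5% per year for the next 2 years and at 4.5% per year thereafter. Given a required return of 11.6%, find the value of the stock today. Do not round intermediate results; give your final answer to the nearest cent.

77.39

D_1 = 4.88220
D_2 = 5.78541
Terminal value at year 2: TV = D_2×(1+g_2)/(r−g_2) = 6.04575/0.071 = 85.15141
P_0 = D_1/(1+r)^1 + D_2/(1+r)^2 + TV/(1+r)^2
    = 4.37473 + 4.64521 + 68.36967 = 77.38961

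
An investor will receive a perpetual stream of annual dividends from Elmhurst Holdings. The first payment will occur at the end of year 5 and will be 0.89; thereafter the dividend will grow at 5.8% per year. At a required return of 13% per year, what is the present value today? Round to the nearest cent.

7.58

Value at end of year 4: C₁ / (r − g) = 0.89 / (0.13 − 0.058) = 12.3611
Discount to today: PV = 12.3611 / (1 + 0.13)^4 = 12.3611 / 1.630474 = 7.58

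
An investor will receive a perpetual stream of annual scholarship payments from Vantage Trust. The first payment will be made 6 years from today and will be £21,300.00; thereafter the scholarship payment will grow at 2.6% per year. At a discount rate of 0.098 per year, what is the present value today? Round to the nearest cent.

Value at end of year 5: C₁ / (r − g) = £21,300.00 / (0.098 − 0.026) = £295,833.3333
Discount to today: PV = £295,833.3333 / (1 + 0.098)^5 = £295,833.3333 / 1.595922 = £185,368.27

£185368.27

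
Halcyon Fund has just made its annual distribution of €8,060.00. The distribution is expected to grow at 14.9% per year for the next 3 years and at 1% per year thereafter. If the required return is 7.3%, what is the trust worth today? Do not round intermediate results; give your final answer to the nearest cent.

D_1 = 9260.94000
D_2 = 10640.82006
D_3 = 12226.30225
Terminal value at year 3: TV = D_3×(1+g_2)/(r−g_2) = 12348.56527/0.063 = 196008.97256
P_0 = D_1/(1+r)^1 + D_2/(1+r)^2 + D_3/(1+r)^3 + TV/(1+r)^3
    = 8630.88537 + 9242.20623 + 9896.82662 + 158663.41087 = 186433.32909

€186433.33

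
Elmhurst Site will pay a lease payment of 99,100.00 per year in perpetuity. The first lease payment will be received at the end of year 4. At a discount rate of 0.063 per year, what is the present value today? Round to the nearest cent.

Value at end of year 3: C / r = 99,100.00 / 0.063 = 1,573,015.8730
Discount to today: PV = 1,573,015.8730 / (1 + 0.063)^3 = 1,573,015.8730 / 1.201157 = 1,309,583.85

1309583.85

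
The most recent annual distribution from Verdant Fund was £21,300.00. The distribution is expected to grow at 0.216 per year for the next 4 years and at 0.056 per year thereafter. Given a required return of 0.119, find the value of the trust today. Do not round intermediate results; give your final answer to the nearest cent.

£603206.02

D_1 = 25900.80000
D_2 = 31495.37280
D_3 = 38298.37332
D_4 = 46570.82196
Terminal value at year 4: TV = D_4×(1+g_2)/(r−g_2) = 49178.78799/0.063 = 780615.68243
P_0 = D_1/(1+r)^1 + D_2/(1+r)^2 + D_3/(1+r)^3 + D_4/(1+r)^4 + TV/(1+r)^4
    = 23146.38070 + 25152.81406 + 27333.17417 + 29702.53779 + 497871.10959 = 603206.01630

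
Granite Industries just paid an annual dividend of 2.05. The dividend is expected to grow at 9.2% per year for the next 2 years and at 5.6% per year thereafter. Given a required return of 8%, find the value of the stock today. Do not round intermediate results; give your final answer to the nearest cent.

D_1 = 2.23860
D_2 = 2.44455
Terminal value at year 2: TV = D_2×(1+g_2)/(r−g_2) = 2.58145/0.024 = 107.56025
P_0 = D_1/(1+r)^1 + D_2/(1+r)^2 + TV/(1+r)^2
    = 2.07278 + 2.09581 + 92.21558 = 96.38417

96.38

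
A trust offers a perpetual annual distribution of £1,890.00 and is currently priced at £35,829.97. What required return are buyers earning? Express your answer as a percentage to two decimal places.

5.27%

P = C/r ⇒ r = C/P = £1,890.00/£35,829.97 = 0.052749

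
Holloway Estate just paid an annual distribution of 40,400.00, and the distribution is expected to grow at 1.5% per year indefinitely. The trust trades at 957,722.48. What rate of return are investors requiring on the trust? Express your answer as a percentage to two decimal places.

5.78%

D₁ = 40,400.00 × 1.015 = 41,006.0000
P = D₁/(r − g) ⇒ r = D₁/P + g = 41,006.0000/957,722.48 + 0.015 = 0.042816 + 0.015 = 0.057816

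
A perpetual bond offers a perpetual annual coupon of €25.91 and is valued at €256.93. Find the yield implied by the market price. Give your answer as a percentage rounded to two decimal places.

P = C/r ⇒ r = C/P = €25.91/€256.93 = 0.100845

10.08%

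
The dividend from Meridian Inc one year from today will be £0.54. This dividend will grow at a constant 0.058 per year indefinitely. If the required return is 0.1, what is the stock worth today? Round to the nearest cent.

£12.86

Growing perpetuity: P = D₁ / (r − g) = £0.5400 / (0.1 − 0.058) = £12.86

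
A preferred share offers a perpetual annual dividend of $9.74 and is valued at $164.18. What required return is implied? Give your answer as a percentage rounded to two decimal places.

P = C/r ⇒ r = C/P = $9.74/$164.18 = 0.059325

5.93%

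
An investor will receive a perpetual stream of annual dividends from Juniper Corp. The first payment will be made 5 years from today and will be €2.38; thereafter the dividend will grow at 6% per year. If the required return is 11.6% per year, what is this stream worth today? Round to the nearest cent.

€27.40

Value at end of year 4: C₁ / (r − g) = €2.38 / (0.116 − 0.06) = €42.5000
Discount to today: PV = €42.5000 / (1 + 0.116)^4 = €42.5000 / 1.551161 = €27.40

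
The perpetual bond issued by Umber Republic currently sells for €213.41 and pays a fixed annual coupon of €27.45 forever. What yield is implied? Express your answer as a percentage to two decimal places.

P = C/r ⇒ r = C/P = €27.45/€213.41 = 0.128626

12.86%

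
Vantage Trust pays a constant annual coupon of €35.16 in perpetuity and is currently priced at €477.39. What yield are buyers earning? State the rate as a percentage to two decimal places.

P = C/r ⇒ r = C/P = €35.16/€477.39 = 0.073650

7.37%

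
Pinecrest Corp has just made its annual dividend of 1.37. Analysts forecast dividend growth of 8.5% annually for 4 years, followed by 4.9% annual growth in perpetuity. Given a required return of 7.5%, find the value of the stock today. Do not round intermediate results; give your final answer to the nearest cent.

62.97

D_1 = 1.48645
D_2 = 1.61280
D_3 = 1.74989
D_4 = 1.89863
Terminal value at year 4: TV = D_4×(1+g_2)/(r−g_2) = 1.99166/0.026 = 76.60227
P_0 = D_1/(1+r)^1 + D_2/(1+r)^2 + D_3/(1+r)^3 + D_4/(1+r)^4 + TV/(1+r)^4
    = 1.38274 + 1.39561 + 1.40859 + 1.42169 + 57.35982 = 62.96846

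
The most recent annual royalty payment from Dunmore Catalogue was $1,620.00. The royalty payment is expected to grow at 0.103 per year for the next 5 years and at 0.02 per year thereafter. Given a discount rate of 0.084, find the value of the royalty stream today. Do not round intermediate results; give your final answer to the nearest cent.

$36698.19

D_1 = 1786.86000
D_2 = 1970.90658
D_3 = 2173.90996
D_4 = 2397.82268
D_5 = 2644.79842
Terminal value at year 5: TV = D_5×(1+g_2)/(r−g_2) = 2697.69439/0.064 = 42151.47482
P_0 = D_1/(1+r)^1 + D_2/(1+r)^2 + D_3/(1+r)^3 + D_4/(1+r)^4 + D_5/(1+r)^5 + TV/(1+r)^5
    = 1648.39483 + 1677.28736 + 1706.68631 + 1736.60056 + 1767.03913 + 28162.18607 = 36698.19425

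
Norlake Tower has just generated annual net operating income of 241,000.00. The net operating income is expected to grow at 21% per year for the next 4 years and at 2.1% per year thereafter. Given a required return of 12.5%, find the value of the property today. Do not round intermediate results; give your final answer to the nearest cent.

D_1 = 291610.00000
D_2 = 352848.10000
D_3 = 426946.20100
D_4 = 516604.90321
Terminal value at year 4: TV = D_4×(1+g_2)/(r−g_2) = 527453.60618/0.104 = 5071669.29017
P_0 = D_1/(1+r)^1 + D_2/(1+r)^2 + D_3/(1+r)^3 + D_4/(1+r)^4 + TV/(1+r)^4
    = 259208.88889 + 278793.56049 + 299857.96284 + 322513.89781 + 3166218.16987 = 4326592.47991

4326592.48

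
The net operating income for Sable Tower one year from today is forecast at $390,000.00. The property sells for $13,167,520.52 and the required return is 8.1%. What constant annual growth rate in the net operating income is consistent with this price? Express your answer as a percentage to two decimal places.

5.14%

P = D₁/(r−g) ⇒ g = r − D₁/P = 0.081 − $390,000.00/$13,167,520.52 = 0.051382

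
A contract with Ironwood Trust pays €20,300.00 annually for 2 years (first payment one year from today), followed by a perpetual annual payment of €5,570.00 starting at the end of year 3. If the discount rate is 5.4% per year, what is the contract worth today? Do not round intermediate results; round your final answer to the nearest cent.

PV of 2-year annuity: €20,300.00 × [1 − (1+0.054)^−2] / 0.054 = 37533.17082
Perpetuity value at year 2: €5,570.00 / 0.054 = 103148.14815
PV of perpetuity: 103148.14815 / (1+0.054)^2 = 92849.63773
Total PV = 37533.17082 + 92849.63773 = 130382.80855

€130382.81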